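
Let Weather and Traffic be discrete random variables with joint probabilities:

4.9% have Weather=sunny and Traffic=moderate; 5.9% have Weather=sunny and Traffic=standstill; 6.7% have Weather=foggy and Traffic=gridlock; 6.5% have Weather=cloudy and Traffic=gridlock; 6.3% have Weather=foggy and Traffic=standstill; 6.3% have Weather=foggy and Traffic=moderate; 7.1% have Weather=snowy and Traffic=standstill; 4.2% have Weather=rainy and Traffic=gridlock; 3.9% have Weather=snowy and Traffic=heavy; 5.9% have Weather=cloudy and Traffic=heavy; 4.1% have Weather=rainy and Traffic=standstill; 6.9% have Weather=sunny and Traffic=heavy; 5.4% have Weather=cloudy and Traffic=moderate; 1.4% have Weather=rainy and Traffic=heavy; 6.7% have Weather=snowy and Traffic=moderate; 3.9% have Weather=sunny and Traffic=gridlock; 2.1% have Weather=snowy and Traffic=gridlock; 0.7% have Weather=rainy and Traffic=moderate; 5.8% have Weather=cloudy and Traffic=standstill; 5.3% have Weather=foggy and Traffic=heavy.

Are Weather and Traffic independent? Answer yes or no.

no

P(Weather=snowy) = 0.198 and P(Traffic=gridlock) = 0.234, so their product is 0.04633, but P(Weather=snowy, Traffic=gridlock) = 0.021. Since these differ, Weather and Traffic are not independent.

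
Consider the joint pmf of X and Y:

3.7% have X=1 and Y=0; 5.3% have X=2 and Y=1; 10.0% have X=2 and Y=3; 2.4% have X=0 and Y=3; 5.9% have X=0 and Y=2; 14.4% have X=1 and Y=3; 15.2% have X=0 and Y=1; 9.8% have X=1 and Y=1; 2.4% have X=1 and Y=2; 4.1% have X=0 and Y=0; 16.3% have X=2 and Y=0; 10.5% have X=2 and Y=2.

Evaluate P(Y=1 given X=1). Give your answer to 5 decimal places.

P(X=1) = 0.037 + 0.098 + 0.024 + 0.144 = 0.303.
P(Y=1 | X=1) = 0.098/0.303 = 0.32343.

0.32343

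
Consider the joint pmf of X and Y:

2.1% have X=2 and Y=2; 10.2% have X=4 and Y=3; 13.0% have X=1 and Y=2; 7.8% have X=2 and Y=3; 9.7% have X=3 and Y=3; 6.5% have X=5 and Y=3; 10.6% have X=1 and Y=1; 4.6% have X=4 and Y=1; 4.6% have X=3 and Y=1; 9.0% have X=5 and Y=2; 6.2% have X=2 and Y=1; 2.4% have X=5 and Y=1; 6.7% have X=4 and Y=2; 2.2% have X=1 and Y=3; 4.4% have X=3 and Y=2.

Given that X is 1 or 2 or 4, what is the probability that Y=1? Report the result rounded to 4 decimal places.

P(X=1) = 0.106 + 0.130 + 0.022 = 0.258.
P(X=2) = 0.062 + 0.021 + 0.078 = 0.161.
P(X=4) = 0.046 + 0.067 + 0.102 = 0.215.
P(X ∈ {1, 2, 4}) = 0.258 + 0.161 + 0.215 = 0.634; P(Y=1, X ∈ {1, 2, 4}) = 0.106 + 0.062 + 0.046 = 0.214.
P(Y=1 | X ∈ {1, 2, 4}) = 0.214/0.634 = 0.3375.

0.3375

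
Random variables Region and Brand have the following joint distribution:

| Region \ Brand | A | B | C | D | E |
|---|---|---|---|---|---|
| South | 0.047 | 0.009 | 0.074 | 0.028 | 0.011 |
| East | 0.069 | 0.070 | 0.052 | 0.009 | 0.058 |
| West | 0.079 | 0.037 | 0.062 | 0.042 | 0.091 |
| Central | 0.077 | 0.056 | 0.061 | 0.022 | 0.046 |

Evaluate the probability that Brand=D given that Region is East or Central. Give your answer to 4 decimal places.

P(Region=East) = 0.069 + 0.070 + 0.052 + 0.009 + 0.058 = 0.258.
P(Region=Central) = 0.077 + 0.056 + 0.061 + 0.022 + 0.046 = 0.262.
P(Region ∈ {East, Central}) = 0.258 + 0.262 = 0.520; P(Brand=D, Region ∈ {East, Central}) = 0.009 + 0.022 = 0.031.
P(Brand=D | Region ∈ {East, Central}) = 0.031/0.520 = 0.0596.

0.0596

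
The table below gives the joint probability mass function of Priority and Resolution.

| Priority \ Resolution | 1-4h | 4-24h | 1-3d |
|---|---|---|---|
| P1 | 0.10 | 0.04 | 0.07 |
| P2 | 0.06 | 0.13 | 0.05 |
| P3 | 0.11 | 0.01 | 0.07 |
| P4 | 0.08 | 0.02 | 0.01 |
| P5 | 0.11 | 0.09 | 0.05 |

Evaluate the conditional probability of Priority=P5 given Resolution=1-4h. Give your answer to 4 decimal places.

P(Resolution=1-4h) = 0.10 + 0.06 + 0.11 + 0.08 + 0.11 = 0.46.
P(Priority=P5 | Resolution=1-4h) = 0.11/0.46 = 0.2391.

0.2391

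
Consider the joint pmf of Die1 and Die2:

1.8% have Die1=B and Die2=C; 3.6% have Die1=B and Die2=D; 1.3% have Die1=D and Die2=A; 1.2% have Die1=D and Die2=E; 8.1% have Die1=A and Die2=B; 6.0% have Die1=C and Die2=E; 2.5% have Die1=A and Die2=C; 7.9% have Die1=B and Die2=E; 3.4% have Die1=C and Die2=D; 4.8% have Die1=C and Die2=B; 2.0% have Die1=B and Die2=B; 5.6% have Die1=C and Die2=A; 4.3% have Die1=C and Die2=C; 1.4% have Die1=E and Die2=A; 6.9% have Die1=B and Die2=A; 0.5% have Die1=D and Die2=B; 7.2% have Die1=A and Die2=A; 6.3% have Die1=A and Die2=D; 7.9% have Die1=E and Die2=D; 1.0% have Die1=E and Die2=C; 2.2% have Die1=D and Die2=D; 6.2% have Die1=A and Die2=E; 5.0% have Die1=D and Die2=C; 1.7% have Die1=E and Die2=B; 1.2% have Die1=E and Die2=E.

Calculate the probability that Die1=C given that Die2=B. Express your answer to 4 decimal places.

0.2807

P(Die2=B) = 0.081 + 0.020 + 0.048 + 0.005 + 0.017 = 0.171.
P(Die1=C | Die2=B) = 0.048/0.171 = 0.2807.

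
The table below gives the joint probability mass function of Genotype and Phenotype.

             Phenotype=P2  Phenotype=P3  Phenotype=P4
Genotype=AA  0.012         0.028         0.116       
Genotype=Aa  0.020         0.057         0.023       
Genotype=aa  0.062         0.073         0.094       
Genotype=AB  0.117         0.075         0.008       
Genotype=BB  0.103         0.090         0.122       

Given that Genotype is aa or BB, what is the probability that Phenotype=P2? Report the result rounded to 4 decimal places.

0.3033

P(Genotype=aa) = 0.062 + 0.073 + 0.094 = 0.229.
P(Genotype=BB) = 0.103 + 0.090 + 0.122 = 0.315.
P(Genotype ∈ {aa, BB}) = 0.229 + 0.315 = 0.544; P(Phenotype=P2, Genotype ∈ {aa, BB}) = 0.062 + 0.103 = 0.165.
P(Phenotype=P2 | Genotype ∈ {aa, BB}) = 0.165/0.544 = 0.3033.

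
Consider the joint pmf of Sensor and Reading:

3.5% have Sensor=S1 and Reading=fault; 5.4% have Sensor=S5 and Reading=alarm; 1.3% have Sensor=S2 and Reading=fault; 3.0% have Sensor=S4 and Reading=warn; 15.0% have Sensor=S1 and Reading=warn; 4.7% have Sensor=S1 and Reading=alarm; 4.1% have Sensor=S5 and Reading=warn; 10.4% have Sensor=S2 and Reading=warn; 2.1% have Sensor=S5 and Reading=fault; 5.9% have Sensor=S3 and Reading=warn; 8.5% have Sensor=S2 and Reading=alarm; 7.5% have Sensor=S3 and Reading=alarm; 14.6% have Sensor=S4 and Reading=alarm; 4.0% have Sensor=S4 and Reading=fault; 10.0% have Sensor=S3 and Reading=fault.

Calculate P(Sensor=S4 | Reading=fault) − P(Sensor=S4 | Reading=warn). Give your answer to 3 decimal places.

P(Reading=fault) = 0.035 + 0.013 + 0.100 + 0.040 + 0.021 = 0.209; P(Sensor=S4 | Reading=fault) = 0.040/0.209 = 0.1914.
P(Reading=warn) = 0.150 + 0.104 + 0.059 + 0.030 + 0.041 = 0.384; P(Sensor=S4 | Reading=warn) = 0.030/0.384 = 0.0781.
Difference = 0.113.

0.113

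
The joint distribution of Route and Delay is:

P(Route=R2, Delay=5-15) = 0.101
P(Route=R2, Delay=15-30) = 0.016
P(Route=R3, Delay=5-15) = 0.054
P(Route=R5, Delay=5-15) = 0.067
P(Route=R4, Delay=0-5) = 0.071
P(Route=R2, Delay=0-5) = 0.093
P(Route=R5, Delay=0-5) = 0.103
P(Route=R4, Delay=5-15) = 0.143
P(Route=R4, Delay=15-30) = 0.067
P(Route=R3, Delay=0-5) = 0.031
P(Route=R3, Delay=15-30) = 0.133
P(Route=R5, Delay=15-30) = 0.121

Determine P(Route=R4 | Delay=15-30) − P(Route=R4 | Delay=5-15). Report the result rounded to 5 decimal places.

P(Delay=15-30) = 0.016 + 0.133 + 0.067 + 0.121 = 0.337; P(Route=R4 | Delay=15-30) = 0.067/0.337 = 0.198813.
P(Delay=5-15) = 0.101 + 0.054 + 0.143 + 0.067 = 0.365; P(Route=R4 | Delay=5-15) = 0.143/0.365 = 0.391781.
Difference = -0.19297.

-0.19297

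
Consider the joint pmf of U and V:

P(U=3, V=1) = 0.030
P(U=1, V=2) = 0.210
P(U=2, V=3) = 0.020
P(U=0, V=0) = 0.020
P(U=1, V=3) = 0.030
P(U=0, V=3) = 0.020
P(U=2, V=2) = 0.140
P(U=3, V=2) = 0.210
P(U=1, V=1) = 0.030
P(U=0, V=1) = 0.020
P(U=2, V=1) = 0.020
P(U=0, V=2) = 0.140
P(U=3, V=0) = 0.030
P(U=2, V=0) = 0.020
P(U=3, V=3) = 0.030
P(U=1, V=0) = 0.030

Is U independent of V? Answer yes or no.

yes

Every cell satisfies P(U,V) = P(U)·P(V). For instance P(U=3) = 0.300, P(V=3) = 0.100, and 0.300×0.100 = 0.030 matches the joint entry. So U and V are independent.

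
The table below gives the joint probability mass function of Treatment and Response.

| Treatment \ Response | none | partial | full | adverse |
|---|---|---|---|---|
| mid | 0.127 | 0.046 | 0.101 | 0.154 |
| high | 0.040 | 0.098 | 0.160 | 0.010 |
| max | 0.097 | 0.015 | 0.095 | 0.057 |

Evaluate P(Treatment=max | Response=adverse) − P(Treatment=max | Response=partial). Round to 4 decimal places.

P(Response=adverse) = 0.154 + 0.010 + 0.057 = 0.221; P(Treatment=max | Response=adverse) = 0.057/0.221 = 0.25792.
P(Response=partial) = 0.046 + 0.098 + 0.015 = 0.159; P(Treatment=max | Response=partial) = 0.015/0.159 = 0.09434.
Difference = 0.1636.

0.1636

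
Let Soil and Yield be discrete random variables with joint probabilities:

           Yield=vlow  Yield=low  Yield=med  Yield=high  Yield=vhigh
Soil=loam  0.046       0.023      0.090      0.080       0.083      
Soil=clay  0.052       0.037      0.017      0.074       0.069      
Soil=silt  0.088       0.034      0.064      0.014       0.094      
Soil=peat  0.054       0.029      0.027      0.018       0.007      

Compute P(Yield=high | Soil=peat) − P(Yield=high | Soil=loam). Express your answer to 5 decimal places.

P(Soil=peat) = 0.054 + 0.029 + 0.027 + 0.018 + 0.007 = 0.135; P(Yield=high | Soil=peat) = 0.018/0.135 = 0.133333.
P(Soil=loam) = 0.046 + 0.023 + 0.090 + 0.080 + 0.083 = 0.322; P(Yield=high | Soil=loam) = 0.080/0.322 = 0.248447.
Difference = -0.11511.

-0.11511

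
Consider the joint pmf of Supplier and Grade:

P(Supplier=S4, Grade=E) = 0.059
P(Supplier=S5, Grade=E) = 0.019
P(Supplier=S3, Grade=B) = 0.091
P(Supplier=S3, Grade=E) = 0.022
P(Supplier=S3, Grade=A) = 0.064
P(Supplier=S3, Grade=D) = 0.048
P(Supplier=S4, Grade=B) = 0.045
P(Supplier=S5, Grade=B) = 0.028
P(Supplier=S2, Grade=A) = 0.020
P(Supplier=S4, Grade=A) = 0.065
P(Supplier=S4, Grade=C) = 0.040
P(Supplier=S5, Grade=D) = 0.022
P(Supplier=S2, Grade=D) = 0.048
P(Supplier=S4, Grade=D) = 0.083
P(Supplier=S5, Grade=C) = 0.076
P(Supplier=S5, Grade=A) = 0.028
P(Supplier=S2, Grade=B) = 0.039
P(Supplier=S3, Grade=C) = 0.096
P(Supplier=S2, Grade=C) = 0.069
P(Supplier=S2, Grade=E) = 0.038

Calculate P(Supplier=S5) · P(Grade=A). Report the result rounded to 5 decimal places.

0.03062

P(Supplier=S5) = 0.028 + 0.028 + 0.076 + 0.022 + 0.019 = 0.173.
P(Grade=A) = 0.020 + 0.064 + 0.065 + 0.028 = 0.177.
Product: 0.173 × 0.177 = 0.03062.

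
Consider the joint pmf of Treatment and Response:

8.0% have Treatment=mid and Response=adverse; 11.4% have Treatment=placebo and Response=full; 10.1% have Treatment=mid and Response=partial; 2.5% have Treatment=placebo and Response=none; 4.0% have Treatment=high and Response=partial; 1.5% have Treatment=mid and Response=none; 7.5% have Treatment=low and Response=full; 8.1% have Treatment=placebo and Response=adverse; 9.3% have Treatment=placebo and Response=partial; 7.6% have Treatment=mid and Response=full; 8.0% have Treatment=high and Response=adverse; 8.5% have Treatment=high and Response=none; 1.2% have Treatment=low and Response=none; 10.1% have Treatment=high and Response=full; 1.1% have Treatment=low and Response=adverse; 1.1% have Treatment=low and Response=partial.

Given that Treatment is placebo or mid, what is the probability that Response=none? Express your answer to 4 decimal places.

0.0684

P(Treatment=placebo) = 0.025 + 0.093 + 0.114 + 0.081 = 0.313.
P(Treatment=mid) = 0.015 + 0.101 + 0.076 + 0.080 = 0.272.
P(Treatment ∈ {placebo, mid}) = 0.313 + 0.272 = 0.585; P(Response=none, Treatment ∈ {placebo, mid}) = 0.025 + 0.015 = 0.040.
P(Response=none | Treatment ∈ {placebo, mid}) = 0.040/0.585 = 0.0684.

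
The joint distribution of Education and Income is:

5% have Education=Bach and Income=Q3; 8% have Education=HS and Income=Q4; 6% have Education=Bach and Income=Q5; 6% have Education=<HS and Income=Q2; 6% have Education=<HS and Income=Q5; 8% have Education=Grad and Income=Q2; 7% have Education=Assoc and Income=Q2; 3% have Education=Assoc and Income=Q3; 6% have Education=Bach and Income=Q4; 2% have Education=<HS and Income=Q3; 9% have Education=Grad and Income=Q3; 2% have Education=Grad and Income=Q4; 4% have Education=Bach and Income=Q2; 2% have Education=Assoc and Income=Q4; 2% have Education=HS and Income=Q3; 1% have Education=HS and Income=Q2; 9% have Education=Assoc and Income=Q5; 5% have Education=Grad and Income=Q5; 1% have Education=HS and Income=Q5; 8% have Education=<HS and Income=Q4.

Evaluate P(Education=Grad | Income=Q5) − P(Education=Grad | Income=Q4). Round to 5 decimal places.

0.10826

P(Income=Q5) = 0.06 + 0.01 + 0.09 + 0.06 + 0.05 = 0.27; P(Education=Grad | Income=Q5) = 0.05/0.27 = 0.185185.
P(Income=Q4) = 0.08 + 0.08 + 0.02 + 0.06 + 0.02 = 0.26; P(Education=Grad | Income=Q4) = 0.02/0.26 = 0.076923.
Difference = 0.10826.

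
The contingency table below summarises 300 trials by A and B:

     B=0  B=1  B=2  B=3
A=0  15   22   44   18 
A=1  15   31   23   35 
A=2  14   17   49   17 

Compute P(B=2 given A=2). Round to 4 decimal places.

0.5052

Total with A=2: 14 + 17 + 49 + 17 = 97.
P(B=2 | A=2) = 49/97 = 0.5052.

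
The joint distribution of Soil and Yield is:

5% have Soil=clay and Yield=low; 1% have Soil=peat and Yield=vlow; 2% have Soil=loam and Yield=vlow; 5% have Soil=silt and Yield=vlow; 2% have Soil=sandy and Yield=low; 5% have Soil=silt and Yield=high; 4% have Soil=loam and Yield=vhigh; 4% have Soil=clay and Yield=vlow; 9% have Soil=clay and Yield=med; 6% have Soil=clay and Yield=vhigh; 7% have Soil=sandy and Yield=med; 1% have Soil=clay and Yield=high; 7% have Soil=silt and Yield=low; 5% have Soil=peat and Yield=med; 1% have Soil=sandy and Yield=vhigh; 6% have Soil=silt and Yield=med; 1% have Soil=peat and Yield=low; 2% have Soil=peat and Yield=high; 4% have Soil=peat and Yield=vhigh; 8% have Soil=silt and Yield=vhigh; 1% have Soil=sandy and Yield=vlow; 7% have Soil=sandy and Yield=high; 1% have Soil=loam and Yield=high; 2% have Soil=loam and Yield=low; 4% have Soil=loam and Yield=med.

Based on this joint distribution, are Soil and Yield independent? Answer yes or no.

P(Soil=sandy) = 0.18 and P(Yield=high) = 0.16, so their product is 0.0288, but P(Soil=sandy, Yield=high) = 0.07. Since these differ, Soil and Yield are not independent.

no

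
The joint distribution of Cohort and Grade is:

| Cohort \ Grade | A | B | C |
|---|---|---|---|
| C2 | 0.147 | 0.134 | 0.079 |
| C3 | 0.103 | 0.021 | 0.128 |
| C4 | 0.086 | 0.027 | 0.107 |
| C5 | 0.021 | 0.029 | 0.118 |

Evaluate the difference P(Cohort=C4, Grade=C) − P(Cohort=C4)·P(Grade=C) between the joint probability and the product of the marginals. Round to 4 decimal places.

0.0120

P(Cohort=C4) = 0.086 + 0.027 + 0.107 = 0.220.
P(Grade=C) = 0.079 + 0.128 + 0.107 + 0.118 = 0.432.
P(Cohort=C4, Grade=C) − P(Cohort=C4)P(Grade=C) = 0.107 − 0.220×0.432 = 0.0120.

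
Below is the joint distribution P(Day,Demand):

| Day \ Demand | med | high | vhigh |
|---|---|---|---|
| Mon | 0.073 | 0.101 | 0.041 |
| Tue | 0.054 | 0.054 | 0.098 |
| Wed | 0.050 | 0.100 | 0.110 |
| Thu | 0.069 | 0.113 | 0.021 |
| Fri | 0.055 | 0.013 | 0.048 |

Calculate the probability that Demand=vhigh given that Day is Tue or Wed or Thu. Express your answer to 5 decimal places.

P(Day=Tue) = 0.054 + 0.054 + 0.098 = 0.206.
P(Day=Wed) = 0.050 + 0.100 + 0.110 = 0.260.
P(Day=Thu) = 0.069 + 0.113 + 0.021 = 0.203.
P(Day ∈ {Tue, Wed, Thu}) = 0.206 + 0.260 + 0.203 = 0.669; P(Demand=vhigh, Day ∈ {Tue, Wed, Thu}) = 0.098 + 0.110 + 0.021 = 0.229.
P(Demand=vhigh | Day ∈ {Tue, Wed, Thu}) = 0.229/0.669 = 0.34230.

0.34230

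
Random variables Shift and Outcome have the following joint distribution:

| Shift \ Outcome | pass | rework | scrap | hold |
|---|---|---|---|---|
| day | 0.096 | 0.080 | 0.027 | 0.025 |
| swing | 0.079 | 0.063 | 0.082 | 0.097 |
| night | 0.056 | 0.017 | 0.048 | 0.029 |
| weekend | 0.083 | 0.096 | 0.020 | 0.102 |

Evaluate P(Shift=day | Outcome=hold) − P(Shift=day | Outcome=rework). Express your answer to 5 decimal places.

P(Outcome=hold) = 0.025 + 0.097 + 0.029 + 0.102 = 0.253; P(Shift=day | Outcome=hold) = 0.025/0.253 = 0.098814.
P(Outcome=rework) = 0.080 + 0.063 + 0.017 + 0.096 = 0.256; P(Shift=day | Outcome=rework) = 0.080/0.256 = 0.312500.
Difference = -0.21369.

-0.21369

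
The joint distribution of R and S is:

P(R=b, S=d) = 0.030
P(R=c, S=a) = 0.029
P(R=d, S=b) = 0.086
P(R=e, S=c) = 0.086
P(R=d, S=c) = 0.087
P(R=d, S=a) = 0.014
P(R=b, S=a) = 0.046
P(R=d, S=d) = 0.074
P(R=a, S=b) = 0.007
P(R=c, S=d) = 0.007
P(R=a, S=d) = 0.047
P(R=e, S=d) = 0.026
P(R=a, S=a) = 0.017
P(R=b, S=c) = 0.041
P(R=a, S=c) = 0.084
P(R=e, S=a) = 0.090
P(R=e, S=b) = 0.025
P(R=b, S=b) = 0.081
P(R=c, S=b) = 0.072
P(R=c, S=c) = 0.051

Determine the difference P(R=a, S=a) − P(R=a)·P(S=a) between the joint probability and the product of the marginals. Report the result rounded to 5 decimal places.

P(R=a) = 0.017 + 0.007 + 0.084 + 0.047 = 0.155.
P(S=a) = 0.017 + 0.046 + 0.029 + 0.014 + 0.090 = 0.196.
P(R=a, S=a) − P(R=a)P(S=a) = 0.017 − 0.155×0.196 = -0.01338.

-0.01338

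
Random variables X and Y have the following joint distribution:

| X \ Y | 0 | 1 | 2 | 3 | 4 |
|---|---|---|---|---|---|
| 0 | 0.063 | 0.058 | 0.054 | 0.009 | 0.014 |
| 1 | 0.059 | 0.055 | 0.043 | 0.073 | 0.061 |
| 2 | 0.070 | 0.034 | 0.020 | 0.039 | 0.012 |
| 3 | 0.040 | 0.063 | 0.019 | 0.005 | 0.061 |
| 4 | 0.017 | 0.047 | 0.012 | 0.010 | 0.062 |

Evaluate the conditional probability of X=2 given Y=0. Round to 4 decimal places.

0.2811

P(Y=0) = 0.063 + 0.059 + 0.070 + 0.040 + 0.017 = 0.249.
P(X=2 | Y=0) = 0.070/0.249 = 0.2811.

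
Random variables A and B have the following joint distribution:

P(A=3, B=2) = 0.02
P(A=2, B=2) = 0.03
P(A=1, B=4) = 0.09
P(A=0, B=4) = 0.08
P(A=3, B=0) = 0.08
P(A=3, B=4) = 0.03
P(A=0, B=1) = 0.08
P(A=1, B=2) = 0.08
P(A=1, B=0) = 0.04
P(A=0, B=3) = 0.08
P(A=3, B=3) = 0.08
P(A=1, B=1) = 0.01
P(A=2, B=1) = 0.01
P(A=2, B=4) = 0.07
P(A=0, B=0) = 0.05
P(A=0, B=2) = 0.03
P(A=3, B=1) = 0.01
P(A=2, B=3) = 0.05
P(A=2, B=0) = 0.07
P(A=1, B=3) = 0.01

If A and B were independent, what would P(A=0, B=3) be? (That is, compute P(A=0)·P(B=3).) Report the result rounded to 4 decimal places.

0.0704

P(A=0) = 0.05 + 0.08 + 0.03 + 0.08 + 0.08 = 0.32.
P(B=3) = 0.08 + 0.01 + 0.05 + 0.08 = 0.22.
Product: 0.32 × 0.22 = 0.0704.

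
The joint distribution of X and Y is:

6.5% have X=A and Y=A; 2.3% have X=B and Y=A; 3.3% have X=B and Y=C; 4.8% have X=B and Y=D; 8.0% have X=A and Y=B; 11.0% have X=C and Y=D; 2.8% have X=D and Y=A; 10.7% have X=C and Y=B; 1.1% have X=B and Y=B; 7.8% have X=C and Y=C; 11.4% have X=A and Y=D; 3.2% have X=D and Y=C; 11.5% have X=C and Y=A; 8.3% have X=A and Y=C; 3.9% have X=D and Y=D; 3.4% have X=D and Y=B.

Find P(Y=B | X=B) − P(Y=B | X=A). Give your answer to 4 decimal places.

-0.1383

P(X=B) = 0.023 + 0.011 + 0.033 + 0.048 = 0.115; P(Y=B | X=B) = 0.011/0.115 = 0.09565.
P(X=A) = 0.065 + 0.080 + 0.083 + 0.114 = 0.342; P(Y=B | X=A) = 0.080/0.342 = 0.23392.
Difference = -0.1383.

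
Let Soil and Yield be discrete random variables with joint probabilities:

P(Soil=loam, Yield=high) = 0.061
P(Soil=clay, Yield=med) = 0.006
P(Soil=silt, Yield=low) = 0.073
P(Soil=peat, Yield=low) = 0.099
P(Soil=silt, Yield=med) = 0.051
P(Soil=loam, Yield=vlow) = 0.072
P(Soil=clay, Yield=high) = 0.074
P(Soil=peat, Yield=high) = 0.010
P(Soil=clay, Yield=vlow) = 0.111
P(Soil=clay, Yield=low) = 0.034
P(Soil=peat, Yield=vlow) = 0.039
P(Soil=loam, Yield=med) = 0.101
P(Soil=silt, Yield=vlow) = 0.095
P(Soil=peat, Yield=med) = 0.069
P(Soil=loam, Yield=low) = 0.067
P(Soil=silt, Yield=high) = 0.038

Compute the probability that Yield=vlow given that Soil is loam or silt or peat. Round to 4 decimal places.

P(Soil=loam) = 0.072 + 0.067 + 0.101 + 0.061 = 0.301.
P(Soil=silt) = 0.095 + 0.073 + 0.051 + 0.038 = 0.257.
P(Soil=peat) = 0.039 + 0.099 + 0.069 + 0.010 = 0.217.
P(Soil ∈ {loam, silt, peat}) = 0.301 + 0.257 + 0.217 = 0.775; P(Yield=vlow, Soil ∈ {loam, silt, peat}) = 0.072 + 0.095 + 0.039 = 0.206.
P(Yield=vlow | Soil ∈ {loam, silt, peat}) = 0.206/0.775 = 0.2658.

0.2658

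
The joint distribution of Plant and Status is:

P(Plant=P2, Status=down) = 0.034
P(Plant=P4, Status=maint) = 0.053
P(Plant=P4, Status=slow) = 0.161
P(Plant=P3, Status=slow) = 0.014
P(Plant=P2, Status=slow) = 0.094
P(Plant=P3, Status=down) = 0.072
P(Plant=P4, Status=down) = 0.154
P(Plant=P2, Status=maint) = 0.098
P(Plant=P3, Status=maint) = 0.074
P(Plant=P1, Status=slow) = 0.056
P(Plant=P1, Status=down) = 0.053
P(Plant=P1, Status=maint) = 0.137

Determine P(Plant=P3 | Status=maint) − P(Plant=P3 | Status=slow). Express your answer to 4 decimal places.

P(Status=maint) = 0.137 + 0.098 + 0.074 + 0.053 = 0.362; P(Plant=P3 | Status=maint) = 0.074/0.362 = 0.20442.
P(Status=slow) = 0.056 + 0.094 + 0.014 + 0.161 = 0.325; P(Plant=P3 | Status=slow) = 0.014/0.325 = 0.04308.
Difference = 0.1613.

0.1613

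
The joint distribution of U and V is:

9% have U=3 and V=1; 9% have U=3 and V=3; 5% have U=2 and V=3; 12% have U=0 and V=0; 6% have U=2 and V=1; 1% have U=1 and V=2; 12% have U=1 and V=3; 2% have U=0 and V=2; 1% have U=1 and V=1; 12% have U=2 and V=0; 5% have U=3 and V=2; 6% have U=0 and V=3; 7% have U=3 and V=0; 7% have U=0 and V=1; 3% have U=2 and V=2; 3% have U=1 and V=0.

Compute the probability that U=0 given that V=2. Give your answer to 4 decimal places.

P(V=2) = 0.02 + 0.01 + 0.03 + 0.05 = 0.11.
P(U=0 | V=2) = 0.02/0.11 = 0.1818.

0.1818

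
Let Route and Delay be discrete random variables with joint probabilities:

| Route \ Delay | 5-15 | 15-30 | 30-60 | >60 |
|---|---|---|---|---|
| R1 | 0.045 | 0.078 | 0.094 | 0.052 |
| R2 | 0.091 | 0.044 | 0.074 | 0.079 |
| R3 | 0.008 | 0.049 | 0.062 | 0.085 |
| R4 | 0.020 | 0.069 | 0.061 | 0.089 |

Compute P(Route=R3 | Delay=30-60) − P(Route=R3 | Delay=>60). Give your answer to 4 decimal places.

P(Delay=30-60) = 0.094 + 0.074 + 0.062 + 0.061 = 0.291; P(Route=R3 | Delay=30-60) = 0.062/0.291 = 0.21306.
P(Delay=>60) = 0.052 + 0.079 + 0.085 + 0.089 = 0.305; P(Route=R3 | Delay=>60) = 0.085/0.305 = 0.27869.
Difference = -0.0656.

-0.0656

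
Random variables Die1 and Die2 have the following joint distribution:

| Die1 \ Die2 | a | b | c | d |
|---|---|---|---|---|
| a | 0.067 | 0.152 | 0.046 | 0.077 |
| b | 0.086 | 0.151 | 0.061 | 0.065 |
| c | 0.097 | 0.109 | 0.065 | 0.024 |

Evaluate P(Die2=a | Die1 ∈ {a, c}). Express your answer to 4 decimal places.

0.2575

P(Die1=a) = 0.067 + 0.152 + 0.046 + 0.077 = 0.342.
P(Die1=c) = 0.097 + 0.109 + 0.065 + 0.024 = 0.295.
P(Die1 ∈ {a, c}) = 0.342 + 0.295 = 0.637; P(Die2=a, Die1 ∈ {a, c}) = 0.067 + 0.097 = 0.164.
P(Die2=a | Die1 ∈ {a, c}) = 0.164/0.637 = 0.2575.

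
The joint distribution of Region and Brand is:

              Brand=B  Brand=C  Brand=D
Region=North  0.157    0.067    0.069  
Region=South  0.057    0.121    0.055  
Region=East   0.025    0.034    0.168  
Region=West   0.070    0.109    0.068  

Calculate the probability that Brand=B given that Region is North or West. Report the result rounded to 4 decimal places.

0.4204

P(Region=North) = 0.157 + 0.067 + 0.069 = 0.293.
P(Region=West) = 0.070 + 0.109 + 0.068 = 0.247.
P(Region ∈ {North, West}) = 0.293 + 0.247 = 0.540; P(Brand=B, Region ∈ {North, West}) = 0.157 + 0.070 = 0.227.
P(Brand=B | Region ∈ {North, West}) = 0.227/0.540 = 0.4204.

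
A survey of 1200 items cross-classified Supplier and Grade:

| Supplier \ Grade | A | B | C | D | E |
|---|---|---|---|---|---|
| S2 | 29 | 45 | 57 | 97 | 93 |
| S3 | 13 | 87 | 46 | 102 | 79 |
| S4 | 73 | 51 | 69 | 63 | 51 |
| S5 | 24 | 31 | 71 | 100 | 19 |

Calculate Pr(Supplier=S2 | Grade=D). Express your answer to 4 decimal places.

Total with Grade=D: 97 + 102 + 63 + 100 = 362.
P(Supplier=S2 | Grade=D) = 97/362 = 0.2680.

0.2680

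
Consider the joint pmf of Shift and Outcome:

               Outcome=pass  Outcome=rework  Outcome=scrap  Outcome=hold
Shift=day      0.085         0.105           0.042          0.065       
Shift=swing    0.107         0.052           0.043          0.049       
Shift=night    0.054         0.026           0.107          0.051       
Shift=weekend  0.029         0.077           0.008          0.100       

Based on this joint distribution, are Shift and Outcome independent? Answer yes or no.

no

P(Shift=night) = 0.238 and P(Outcome=scrap) = 0.200, so their product is 0.04760, but P(Shift=night, Outcome=scrap) = 0.107. Since these differ, Shift and Outcome are not independent.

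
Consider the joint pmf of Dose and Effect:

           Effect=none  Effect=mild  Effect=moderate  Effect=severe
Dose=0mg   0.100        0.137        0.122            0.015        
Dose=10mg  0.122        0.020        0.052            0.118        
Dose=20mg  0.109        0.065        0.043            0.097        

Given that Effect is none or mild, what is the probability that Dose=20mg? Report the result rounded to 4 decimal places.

P(Effect=none) = 0.100 + 0.122 + 0.109 = 0.331.
P(Effect=mild) = 0.137 + 0.020 + 0.065 = 0.222.
P(Effect ∈ {none, mild}) = 0.331 + 0.222 = 0.553; P(Dose=20mg, Effect ∈ {none, mild}) = 0.109 + 0.065 = 0.174.
P(Dose=20mg | Effect ∈ {none, mild}) = 0.174/0.553 = 0.3146.

0.3146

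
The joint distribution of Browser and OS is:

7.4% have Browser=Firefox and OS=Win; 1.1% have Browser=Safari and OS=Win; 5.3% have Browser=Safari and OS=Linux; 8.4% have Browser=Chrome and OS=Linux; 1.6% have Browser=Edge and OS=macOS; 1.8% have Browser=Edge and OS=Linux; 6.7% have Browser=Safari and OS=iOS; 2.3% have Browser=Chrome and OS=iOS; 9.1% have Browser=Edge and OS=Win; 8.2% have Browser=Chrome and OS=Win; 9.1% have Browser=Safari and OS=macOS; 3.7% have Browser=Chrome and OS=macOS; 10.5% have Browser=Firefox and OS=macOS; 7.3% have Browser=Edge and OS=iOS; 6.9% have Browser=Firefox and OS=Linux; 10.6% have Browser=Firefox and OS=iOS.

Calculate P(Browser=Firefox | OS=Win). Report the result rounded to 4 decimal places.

P(OS=Win) = 0.082 + 0.074 + 0.011 + 0.091 = 0.258.
P(Browser=Firefox | OS=Win) = 0.074/0.258 = 0.2868.

0.2868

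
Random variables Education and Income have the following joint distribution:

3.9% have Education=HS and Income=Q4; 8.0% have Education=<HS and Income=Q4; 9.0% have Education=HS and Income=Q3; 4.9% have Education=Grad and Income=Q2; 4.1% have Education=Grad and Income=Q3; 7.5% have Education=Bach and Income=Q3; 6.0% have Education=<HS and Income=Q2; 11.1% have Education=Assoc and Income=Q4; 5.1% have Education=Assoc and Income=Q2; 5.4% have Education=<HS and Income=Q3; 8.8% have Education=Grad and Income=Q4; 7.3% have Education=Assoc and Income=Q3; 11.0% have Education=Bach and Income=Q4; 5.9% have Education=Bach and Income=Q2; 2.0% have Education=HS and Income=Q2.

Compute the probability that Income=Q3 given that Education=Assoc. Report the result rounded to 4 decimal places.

0.3106

P(Education=Assoc) = 0.051 + 0.073 + 0.111 = 0.235.
P(Income=Q3 | Education=Assoc) = 0.073/0.235 = 0.3106.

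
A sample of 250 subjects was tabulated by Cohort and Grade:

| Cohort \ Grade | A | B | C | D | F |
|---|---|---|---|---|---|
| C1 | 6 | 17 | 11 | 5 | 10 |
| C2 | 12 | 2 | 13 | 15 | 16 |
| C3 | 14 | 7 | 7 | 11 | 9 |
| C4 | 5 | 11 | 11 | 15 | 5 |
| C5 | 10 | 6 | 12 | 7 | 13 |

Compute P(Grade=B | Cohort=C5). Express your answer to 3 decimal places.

Total with Cohort=C5: 10 + 6 + 12 + 7 + 13 = 48.
P(Grade=B | Cohort=C5) = 6/48 = 0.125.

0.125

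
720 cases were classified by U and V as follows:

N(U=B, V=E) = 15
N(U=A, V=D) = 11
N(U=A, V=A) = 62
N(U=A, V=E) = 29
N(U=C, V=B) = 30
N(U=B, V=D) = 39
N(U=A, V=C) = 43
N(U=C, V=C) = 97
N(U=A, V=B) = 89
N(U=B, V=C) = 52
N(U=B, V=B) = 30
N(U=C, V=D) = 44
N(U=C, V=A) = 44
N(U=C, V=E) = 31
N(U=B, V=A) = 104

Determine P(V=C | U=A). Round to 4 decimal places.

Total with U=A: 62 + 89 + 43 + 11 + 29 = 234.
P(V=C | U=A) = 43/234 = 0.1838.

0.1838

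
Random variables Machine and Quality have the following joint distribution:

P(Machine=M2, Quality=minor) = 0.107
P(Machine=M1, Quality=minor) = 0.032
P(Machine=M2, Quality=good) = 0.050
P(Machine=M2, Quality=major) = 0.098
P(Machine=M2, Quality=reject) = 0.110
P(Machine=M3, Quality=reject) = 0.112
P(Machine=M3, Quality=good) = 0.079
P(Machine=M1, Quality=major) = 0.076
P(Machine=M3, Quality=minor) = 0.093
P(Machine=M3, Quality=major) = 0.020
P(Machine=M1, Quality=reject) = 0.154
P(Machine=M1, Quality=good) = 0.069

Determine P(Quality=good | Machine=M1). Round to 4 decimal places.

0.2085

P(Machine=M1) = 0.069 + 0.032 + 0.076 + 0.154 = 0.331.
P(Quality=good | Machine=M1) = 0.069/0.331 = 0.2085.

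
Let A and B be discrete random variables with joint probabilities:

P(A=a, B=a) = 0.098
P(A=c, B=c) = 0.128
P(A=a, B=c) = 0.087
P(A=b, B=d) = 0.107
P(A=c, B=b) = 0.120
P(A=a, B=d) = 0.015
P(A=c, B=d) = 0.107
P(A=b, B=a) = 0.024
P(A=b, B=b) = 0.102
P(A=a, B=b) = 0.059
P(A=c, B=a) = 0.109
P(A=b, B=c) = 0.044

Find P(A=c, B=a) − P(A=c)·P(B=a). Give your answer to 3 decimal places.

0.002

P(A=c) = 0.109 + 0.120 + 0.128 + 0.107 = 0.464.
P(B=a) = 0.098 + 0.024 + 0.109 = 0.231.
P(A=c, B=a) − P(A=c)P(B=a) = 0.109 − 0.464×0.231 = 0.002.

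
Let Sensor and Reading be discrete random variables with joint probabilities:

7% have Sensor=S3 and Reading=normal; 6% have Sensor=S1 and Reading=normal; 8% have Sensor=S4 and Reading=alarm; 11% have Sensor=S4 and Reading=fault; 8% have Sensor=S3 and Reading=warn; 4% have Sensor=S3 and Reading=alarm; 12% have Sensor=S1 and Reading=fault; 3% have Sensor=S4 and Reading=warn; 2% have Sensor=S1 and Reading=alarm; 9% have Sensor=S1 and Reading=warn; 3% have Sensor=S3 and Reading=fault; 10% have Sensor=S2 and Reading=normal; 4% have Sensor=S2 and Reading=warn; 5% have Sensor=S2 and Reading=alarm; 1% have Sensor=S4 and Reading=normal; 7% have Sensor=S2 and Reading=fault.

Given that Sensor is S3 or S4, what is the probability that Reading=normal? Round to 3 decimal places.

P(Sensor=S3) = 0.07 + 0.08 + 0.04 + 0.03 = 0.22.
P(Sensor=S4) = 0.01 + 0.03 + 0.08 + 0.11 = 0.23.
P(Sensor ∈ {S3, S4}) = 0.22 + 0.23 = 0.45; P(Reading=normal, Sensor ∈ {S3, S4}) = 0.07 + 0.01 = 0.08.
P(Reading=normal | Sensor ∈ {S3, S4}) = 0.08/0.45 = 0.178.

0.178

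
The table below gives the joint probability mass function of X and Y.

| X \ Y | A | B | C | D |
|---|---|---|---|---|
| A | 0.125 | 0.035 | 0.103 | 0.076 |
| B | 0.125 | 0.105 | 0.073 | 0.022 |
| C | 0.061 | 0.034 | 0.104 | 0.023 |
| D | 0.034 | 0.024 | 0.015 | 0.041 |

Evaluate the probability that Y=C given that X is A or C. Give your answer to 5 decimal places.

0.36898

P(X=A) = 0.125 + 0.035 + 0.103 + 0.076 = 0.339.
P(X=C) = 0.061 + 0.034 + 0.104 + 0.023 = 0.222.
P(X ∈ {A, C}) = 0.339 + 0.222 = 0.561; P(Y=C, X ∈ {A, C}) = 0.103 + 0.104 = 0.207.
P(Y=C | X ∈ {A, C}) = 0.207/0.561 = 0.36898.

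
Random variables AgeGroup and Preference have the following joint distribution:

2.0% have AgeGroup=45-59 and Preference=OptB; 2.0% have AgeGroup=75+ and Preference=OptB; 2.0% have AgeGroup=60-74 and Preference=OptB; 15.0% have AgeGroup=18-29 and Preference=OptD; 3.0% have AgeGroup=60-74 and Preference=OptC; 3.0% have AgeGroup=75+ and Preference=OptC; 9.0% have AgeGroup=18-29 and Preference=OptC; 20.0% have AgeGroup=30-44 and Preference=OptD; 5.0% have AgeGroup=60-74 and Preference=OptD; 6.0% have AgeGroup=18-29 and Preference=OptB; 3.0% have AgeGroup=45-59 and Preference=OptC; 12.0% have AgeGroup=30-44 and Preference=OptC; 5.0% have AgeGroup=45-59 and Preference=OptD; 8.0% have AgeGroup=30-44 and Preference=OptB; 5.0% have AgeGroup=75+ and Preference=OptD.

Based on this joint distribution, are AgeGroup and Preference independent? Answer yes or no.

yes

Every cell satisfies P(AgeGroup,Preference) = P(AgeGroup)·P(Preference). For instance P(AgeGroup=30-44) = 0.400, P(Preference=OptD) = 0.500, and 0.400×0.500 = 0.200 matches the joint entry. So AgeGroup and Preference are independent.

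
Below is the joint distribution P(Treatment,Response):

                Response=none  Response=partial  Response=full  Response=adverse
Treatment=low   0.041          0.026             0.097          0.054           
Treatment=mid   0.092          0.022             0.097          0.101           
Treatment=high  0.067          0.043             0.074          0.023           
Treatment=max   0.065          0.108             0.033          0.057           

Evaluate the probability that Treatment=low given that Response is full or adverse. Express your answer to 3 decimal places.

0.282

P(Response=full) = 0.097 + 0.097 + 0.074 + 0.033 = 0.301.
P(Response=adverse) = 0.054 + 0.101 + 0.023 + 0.057 = 0.235.
P(Response ∈ {full, adverse}) = 0.301 + 0.235 = 0.536; P(Treatment=low, Response ∈ {full, adverse}) = 0.097 + 0.054 = 0.151.
P(Treatment=low | Response ∈ {full, adverse}) = 0.151/0.536 = 0.282.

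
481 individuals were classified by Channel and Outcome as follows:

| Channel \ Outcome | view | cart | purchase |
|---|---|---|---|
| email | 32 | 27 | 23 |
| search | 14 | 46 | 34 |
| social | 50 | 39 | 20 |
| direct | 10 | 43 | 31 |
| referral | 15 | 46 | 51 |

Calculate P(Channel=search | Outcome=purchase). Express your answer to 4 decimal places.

Total with Outcome=purchase: 23 + 34 + 20 + 31 + 51 = 159.
P(Channel=search | Outcome=purchase) = 34/159 = 0.2138.

0.2138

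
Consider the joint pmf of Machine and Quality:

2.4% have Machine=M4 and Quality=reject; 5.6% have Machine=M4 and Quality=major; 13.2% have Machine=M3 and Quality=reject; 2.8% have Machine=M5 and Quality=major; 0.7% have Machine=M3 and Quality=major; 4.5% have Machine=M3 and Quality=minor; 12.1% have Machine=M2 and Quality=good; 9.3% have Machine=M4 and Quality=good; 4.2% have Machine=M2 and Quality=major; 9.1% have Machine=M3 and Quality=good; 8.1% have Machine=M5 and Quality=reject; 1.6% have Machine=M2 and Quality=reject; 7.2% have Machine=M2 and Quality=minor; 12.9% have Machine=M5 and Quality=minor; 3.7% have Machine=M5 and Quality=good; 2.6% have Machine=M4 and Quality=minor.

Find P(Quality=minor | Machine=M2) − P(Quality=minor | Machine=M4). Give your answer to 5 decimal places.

P(Machine=M2) = 0.121 + 0.072 + 0.042 + 0.016 = 0.251; P(Quality=minor | Machine=M2) = 0.072/0.251 = 0.286853.
P(Machine=M4) = 0.093 + 0.026 + 0.056 + 0.024 = 0.199; P(Quality=minor | Machine=M4) = 0.026/0.199 = 0.130653.
Difference = 0.15620.

0.15620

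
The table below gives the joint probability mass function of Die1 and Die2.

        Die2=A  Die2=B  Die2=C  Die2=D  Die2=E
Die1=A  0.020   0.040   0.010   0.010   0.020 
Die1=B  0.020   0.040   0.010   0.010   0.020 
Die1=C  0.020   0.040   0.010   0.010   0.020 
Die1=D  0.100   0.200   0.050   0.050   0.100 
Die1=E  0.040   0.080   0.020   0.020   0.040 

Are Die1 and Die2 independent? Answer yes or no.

yes

Every cell satisfies P(Die1,Die2) = P(Die1)·P(Die2). For instance P(Die1=B) = 0.100, P(Die2=E) = 0.200, and 0.100×0.200 = 0.020 matches the joint entry. So Die1 and Die2 are independent.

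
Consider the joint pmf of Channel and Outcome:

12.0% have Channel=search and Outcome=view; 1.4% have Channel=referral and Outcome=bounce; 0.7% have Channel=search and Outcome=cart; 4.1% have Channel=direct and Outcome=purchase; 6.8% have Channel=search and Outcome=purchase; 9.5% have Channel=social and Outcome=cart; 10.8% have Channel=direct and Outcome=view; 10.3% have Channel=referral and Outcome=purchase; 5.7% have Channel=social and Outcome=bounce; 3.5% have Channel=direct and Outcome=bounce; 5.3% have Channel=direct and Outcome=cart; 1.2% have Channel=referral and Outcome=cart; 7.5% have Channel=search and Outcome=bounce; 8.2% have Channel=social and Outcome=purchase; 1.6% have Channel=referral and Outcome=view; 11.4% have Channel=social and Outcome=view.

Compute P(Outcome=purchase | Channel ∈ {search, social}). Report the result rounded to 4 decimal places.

0.2427

P(Channel=search) = 0.075 + 0.120 + 0.007 + 0.068 = 0.270.
P(Channel=social) = 0.057 + 0.114 + 0.095 + 0.082 = 0.348.
P(Channel ∈ {search, social}) = 0.270 + 0.348 = 0.618; P(Outcome=purchase, Channel ∈ {search, social}) = 0.068 + 0.082 = 0.150.
P(Outcome=purchase | Channel ∈ {search, social}) = 0.150/0.618 = 0.2427.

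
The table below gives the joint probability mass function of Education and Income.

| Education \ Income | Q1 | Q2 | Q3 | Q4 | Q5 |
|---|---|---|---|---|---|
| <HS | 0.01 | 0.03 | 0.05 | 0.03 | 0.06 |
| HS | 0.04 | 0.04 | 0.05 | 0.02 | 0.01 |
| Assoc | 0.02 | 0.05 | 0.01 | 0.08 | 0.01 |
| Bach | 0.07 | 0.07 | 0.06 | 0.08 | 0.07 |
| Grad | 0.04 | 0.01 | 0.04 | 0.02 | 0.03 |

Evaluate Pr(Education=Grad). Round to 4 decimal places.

P(Education=Grad) = 0.04 + 0.01 + 0.04 + 0.02 + 0.03 = 0.14.

0.1400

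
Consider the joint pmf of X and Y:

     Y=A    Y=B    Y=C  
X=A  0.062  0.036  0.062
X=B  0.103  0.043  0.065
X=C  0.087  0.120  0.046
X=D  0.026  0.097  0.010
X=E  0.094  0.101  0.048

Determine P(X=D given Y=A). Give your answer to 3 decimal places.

0.070

P(Y=A) = 0.062 + 0.103 + 0.087 + 0.026 + 0.094 = 0.372.
P(X=D | Y=A) = 0.026/0.372 = 0.070.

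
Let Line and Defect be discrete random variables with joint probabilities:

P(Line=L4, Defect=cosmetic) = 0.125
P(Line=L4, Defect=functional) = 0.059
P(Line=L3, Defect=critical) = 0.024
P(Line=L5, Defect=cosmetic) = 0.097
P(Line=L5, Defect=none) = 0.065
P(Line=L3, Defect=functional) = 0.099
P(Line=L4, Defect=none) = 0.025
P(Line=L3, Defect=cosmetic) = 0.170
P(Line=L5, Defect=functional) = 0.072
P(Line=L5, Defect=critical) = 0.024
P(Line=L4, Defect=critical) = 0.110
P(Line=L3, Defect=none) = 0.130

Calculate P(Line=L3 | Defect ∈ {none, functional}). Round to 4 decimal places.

0.5089

P(Defect=none) = 0.130 + 0.025 + 0.065 = 0.220.
P(Defect=functional) = 0.099 + 0.059 + 0.072 = 0.230.
P(Defect ∈ {none, functional}) = 0.220 + 0.230 = 0.450; P(Line=L3, Defect ∈ {none, functional}) = 0.130 + 0.099 = 0.229.
P(Line=L3 | Defect ∈ {none, functional}) = 0.229/0.450 = 0.5089.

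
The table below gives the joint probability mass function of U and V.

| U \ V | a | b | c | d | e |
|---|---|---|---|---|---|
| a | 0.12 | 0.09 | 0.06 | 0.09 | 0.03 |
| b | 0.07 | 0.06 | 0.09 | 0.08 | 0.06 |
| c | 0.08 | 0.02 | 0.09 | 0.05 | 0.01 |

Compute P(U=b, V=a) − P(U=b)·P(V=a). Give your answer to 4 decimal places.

-0.0272

P(U=b) = 0.07 + 0.06 + 0.09 + 0.08 + 0.06 = 0.36.
P(V=a) = 0.12 + 0.07 + 0.08 = 0.27.
P(U=b, V=a) − P(U=b)P(V=a) = 0.07 − 0.36×0.27 = -0.0272.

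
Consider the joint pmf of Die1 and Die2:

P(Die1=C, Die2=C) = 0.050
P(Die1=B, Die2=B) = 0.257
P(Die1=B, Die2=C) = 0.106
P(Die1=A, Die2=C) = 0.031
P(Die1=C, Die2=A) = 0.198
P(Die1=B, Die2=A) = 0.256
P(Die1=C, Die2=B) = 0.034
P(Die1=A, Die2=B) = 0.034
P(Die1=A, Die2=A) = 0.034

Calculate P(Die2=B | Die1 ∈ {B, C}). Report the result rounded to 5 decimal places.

0.32297

P(Die1=B) = 0.256 + 0.257 + 0.106 = 0.619.
P(Die1=C) = 0.198 + 0.034 + 0.050 = 0.282.
P(Die1 ∈ {B, C}) = 0.619 + 0.282 = 0.901; P(Die2=B, Die1 ∈ {B, C}) = 0.257 + 0.034 = 0.291.
P(Die2=B | Die1 ∈ {B, C}) = 0.291/0.901 = 0.32297.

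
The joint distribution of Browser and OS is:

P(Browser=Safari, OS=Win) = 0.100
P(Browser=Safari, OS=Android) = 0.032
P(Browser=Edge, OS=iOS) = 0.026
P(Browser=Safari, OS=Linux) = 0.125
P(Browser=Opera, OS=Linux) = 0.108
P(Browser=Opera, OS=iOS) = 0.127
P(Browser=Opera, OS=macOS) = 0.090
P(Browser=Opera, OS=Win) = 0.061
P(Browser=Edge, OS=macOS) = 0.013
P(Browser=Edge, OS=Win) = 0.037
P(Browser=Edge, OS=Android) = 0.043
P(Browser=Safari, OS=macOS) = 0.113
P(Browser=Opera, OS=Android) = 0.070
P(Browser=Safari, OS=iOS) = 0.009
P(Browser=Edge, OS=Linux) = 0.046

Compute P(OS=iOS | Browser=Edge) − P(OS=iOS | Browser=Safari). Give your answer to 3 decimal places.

0.134

P(Browser=Edge) = 0.037 + 0.013 + 0.046 + 0.026 + 0.043 = 0.165; P(OS=iOS | Browser=Edge) = 0.026/0.165 = 0.1576.
P(Browser=Safari) = 0.100 + 0.113 + 0.125 + 0.009 + 0.032 = 0.379; P(OS=iOS | Browser=Safari) = 0.009/0.379 = 0.0237.
Difference = 0.134.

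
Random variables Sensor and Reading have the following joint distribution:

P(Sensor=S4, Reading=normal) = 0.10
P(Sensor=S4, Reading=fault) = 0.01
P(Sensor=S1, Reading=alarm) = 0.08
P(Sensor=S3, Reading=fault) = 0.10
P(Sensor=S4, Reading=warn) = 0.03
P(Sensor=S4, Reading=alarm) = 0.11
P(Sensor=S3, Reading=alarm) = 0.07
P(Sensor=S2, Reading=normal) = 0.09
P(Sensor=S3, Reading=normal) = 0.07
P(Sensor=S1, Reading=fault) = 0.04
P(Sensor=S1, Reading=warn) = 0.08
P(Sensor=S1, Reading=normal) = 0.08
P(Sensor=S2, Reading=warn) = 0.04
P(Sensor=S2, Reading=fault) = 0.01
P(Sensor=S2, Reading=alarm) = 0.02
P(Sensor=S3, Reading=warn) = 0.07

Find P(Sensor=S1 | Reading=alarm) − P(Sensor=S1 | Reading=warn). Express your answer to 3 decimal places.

P(Reading=alarm) = 0.08 + 0.02 + 0.07 + 0.11 = 0.28; P(Sensor=S1 | Reading=alarm) = 0.08/0.28 = 0.2857.
P(Reading=warn) = 0.08 + 0.04 + 0.07 + 0.03 = 0.22; P(Sensor=S1 | Reading=warn) = 0.08/0.22 = 0.3636.
Difference = -0.078.

-0.078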